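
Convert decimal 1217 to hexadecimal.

Using repeated division by 16 (digits 10–15 are A–F):
1217 ÷ 16 = 76 remainder 1
76 ÷ 16 = 4 remainder 12 (C)
4 ÷ 16 = 0 remainder 4
Reading remainders bottom to top: 4C1



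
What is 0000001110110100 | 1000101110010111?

OR: 1 when either bit is 1
  0000001110110100
| 1000101110010111
------------------
  1000101110110111
Decimal: 948 | 35735 = 35767



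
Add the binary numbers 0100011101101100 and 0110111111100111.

Add column by column from the right: bit + bit + carry-in; write the sum mod 2, carry 1 when the sum is 2 or 3.
carry:  1001111111011000
        0100011101101100
+       0110111111100111
------------------------
       01011011101010011
(the carry out of the leftmost column, 0, becomes the leading bit)
Decimal check:
  0100011101101100 = 16384 + 1024 + 512 + 256 + 64 + 32 + 8 + 4 = 18284
  0110111111100111 = 16384 + 8192 + 2048 + 1024 + 512 + 256 + 128 + 64 + 32 + 4 + 2 + 1 = 28647
  18284 + 28647 = 46931, and 01011011101010011 = 32768 + 8192 + 4096 + 1024 + 512 + 256 + 64 + 16 + 2 + 1 = 46931 ✓



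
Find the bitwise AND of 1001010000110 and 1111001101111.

AND: 1 only when both bits are 1
  1001010000110
& 1111001101111
---------------
  1001000000110
Decimal: 4742 & 7791 = 4614



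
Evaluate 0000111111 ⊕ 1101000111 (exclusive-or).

XOR: 1 when bits differ
  0000111111
^ 1101000111
------------
  1101111000
Decimal: 63 ^ 839 = 888



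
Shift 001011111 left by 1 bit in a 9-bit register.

Original: 001011111 (decimal 95)
Shift left by 1 position
Append 1 zero on the right
Result: 010111110 (decimal 190)
Equivalent: 95 << 1 = 95 × 2^1 = 190



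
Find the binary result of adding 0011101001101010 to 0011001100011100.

Add column by column from the right: bit + bit + carry-in; write the sum mod 2, carry 1 when the sum is 2 or 3.
carry:  0110010011110000
        0011101001101010
+       0011001100011100
------------------------
       00110110110000110
(the carry out of the leftmost column, 0, becomes the leading bit)
Decimal check:
  0011101001101010 = 8192 + 4096 + 2048 + 512 + 64 + 32 + 8 + 2 = 14954
  0011001100011100 = 8192 + 4096 + 512 + 256 + 16 + 8 + 4 = 13084
  14954 + 13084 = 28038, and 00110110110000110 = 16384 + 8192 + 2048 + 1024 + 256 + 128 + 4 + 2 = 28038 ✓



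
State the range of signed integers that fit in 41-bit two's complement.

For 41-bit two's complement:
Minimum: -2^40 = -1099511627776
Maximum: 2^40 - 1 = 1099511627775



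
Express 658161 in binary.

Using repeated division by 2:
658161 ÷ 2 = 329080 remainder 1
329080 ÷ 2 = 164540 remainder 0
164540 ÷ 2 = 82270 remainder 0
82270 ÷ 2 = 41135 remainder 0
41135 ÷ 2 = 20567 remainder 1
20567 ÷ 2 = 10283 remainder 1
10283 ÷ 2 = 5141 remainder 1
5141 ÷ 2 = 2570 remainder 1
2570 ÷ 2 = 1285 remainder 0
1285 ÷ 2 = 642 remainder 1
642 ÷ 2 = 321 remainder 0
321 ÷ 2 = 160 remainder 1
160 ÷ 2 = 80 remainder 0
80 ÷ 2 = 40 remainder 0
40 ÷ 2 = 20 remainder 0
20 ÷ 2 = 10 remainder 0
10 ÷ 2 = 5 remainder 0
5 ÷ 2 = 2 remainder 1
2 ÷ 2 = 1 remainder 0
1 ÷ 2 = 0 remainder 1
Reading remainders bottom to top: 10100000101011110001



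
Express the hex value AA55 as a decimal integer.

Expand by place value (powers of 16):
Digit values: A = 10
AA55 = 10 × 16^3 + 10 × 16^2 + 5 × 16^1 + 5 × 16^0
= 10 × 4096 + 10 × 256 + 5 × 16 + 5 × 1
= 40960 + 2560 + 80 + 5
= 43605



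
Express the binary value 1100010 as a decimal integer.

Sum of powers of 2 for each 1-bit:
2^1 + 2^5 + 2^6
= 2 + 32 + 64
= 98



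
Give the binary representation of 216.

Using repeated division by 2:
216 ÷ 2 = 108 remainder 0
108 ÷ 2 = 54 remainder 0
54 ÷ 2 = 27 remainder 0
27 ÷ 2 = 13 remainder 1
13 ÷ 2 = 6 remainder 1
6 ÷ 2 = 3 remainder 0
3 ÷ 2 = 1 remainder 1
1 ÷ 2 = 0 remainder 1
Reading remainders bottom to top: 11011000



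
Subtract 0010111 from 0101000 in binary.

Method 1 - Direct subtraction (column by column from the right: bit − bit − borrow-in; if negative, add 2 and borrow 1 from the next column):
borrow: 0101110
        0101000
-       0010111
---------------
        0010001

Method 2 - Add two's complement:
Two's complement of 0010111: invert → 1101000, add 1 → 1101001
  0101000
+ 1101001
---------
 10010001  (end carry out of the top bit = 1)
Discarding the end carry: 0010001
Decimal check:
  0101000 = 32 + 8 = 40
  0010111 = 16 + 4 + 2 + 1 = 23
  40 - 23 = 17, and 0010001 = 16 + 1 = 17 ✓



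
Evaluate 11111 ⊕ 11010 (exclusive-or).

XOR: 1 when bits differ
  11111
^ 11010
-------
  00101
Decimal: 31 ^ 26 = 5



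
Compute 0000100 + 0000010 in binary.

Add column by column from the right: bit + bit + carry-in; write the sum mod 2, carry 1 when the sum is 2 or 3.
carry:  0000000
        0000100
+       0000010
---------------
       00000110
(the carry out of the leftmost column, 0, becomes the leading bit)
Decimal check:
  0000100 = 4
  0000010 = 2
  4 + 2 = 6, and 00000110 = 4 + 2 = 6 ✓



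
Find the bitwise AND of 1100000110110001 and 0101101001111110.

AND: 1 only when both bits are 1
  1100000110110001
& 0101101001111110
------------------
  0100000000110000
Decimal: 49585 & 23166 = 16432



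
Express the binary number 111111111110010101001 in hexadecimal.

Group into 4-bit nibbles from right:
  0001 = 1
  1111 = F
  1111 = F
  1100 = C
  1010 = A
  1001 = 9
Result: 1FFCA9



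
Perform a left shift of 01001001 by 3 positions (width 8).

Original: 01001001 (decimal 73)
Shift left by 3 positions
Append 3 zeros on the right and drop the 3 high bits that overflow the 8-bit width
Result: 01001000 (decimal 72)
Equivalent: 73 << 3 = 73 × 2^3 = 584, truncated to 8 bits = 72



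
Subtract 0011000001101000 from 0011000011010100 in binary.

Method 1 - Direct subtraction (column by column from the right: bit − bit − borrow-in; if negative, add 2 and borrow 1 from the next column):
borrow: 0000000011010000
        0011000011010100
-       0011000001101000
------------------------
        0000000001101100

Method 2 - Add two's complement:
Two's complement of 0011000001101000: invert → 1100111110010111, add 1 → 1100111110011000
  0011000011010100
+ 1100111110011000
------------------
 10000000001101100  (end carry out of the top bit = 1)
Discarding the end carry: 0000000001101100
Decimal check:
  0011000011010100 = 8192 + 4096 + 128 + 64 + 16 + 4 = 12500
  0011000001101000 = 8192 + 4096 + 64 + 32 + 8 = 12392
  12500 - 12392 = 108, and 0000000001101100 = 64 + 32 + 8 + 4 = 108 ✓



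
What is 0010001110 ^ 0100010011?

XOR: 1 when bits differ
  0010001110
^ 0100010011
------------
  0110011101
Decimal: 142 ^ 275 = 413



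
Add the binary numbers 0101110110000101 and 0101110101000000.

Add column by column from the right: bit + bit + carry-in; write the sum mod 2, carry 1 when the sum is 2 or 3.
carry:  1011101000000000
        0101110110000101
+       0101110101000000
------------------------
       01011101011000101
(the carry out of the leftmost column, 0, becomes the leading bit)
Decimal check:
  0101110110000101 = 16384 + 4096 + 2048 + 1024 + 256 + 128 + 4 + 1 = 23941
  0101110101000000 = 16384 + 4096 + 2048 + 1024 + 256 + 64 = 23872
  23941 + 23872 = 47813, and 01011101011000101 = 32768 + 8192 + 4096 + 2048 + 512 + 128 + 64 + 4 + 1 = 47813 ✓



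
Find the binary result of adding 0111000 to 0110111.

Add column by column from the right: bit + bit + carry-in; write the sum mod 2, carry 1 when the sum is 2 or 3.
carry:  1100000
        0111000
+       0110111
---------------
       01101111
(the carry out of the leftmost column, 0, becomes the leading bit)
Decimal check:
  0111000 = 32 + 16 + 8 = 56
  0110111 = 32 + 16 + 4 + 2 + 1 = 55
  56 + 55 = 111, and 01101111 = 64 + 32 + 8 + 4 + 2 + 1 = 111 ✓



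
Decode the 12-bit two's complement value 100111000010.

Binary: 100111000010
Sign bit: 1 (negative)
Invert: 011000111101
Add 1:  011000111110
Magnitude: 011000111110 = 1024 + 512 + 32 + 16 + 8 + 4 + 2 = 1598
Value: -1598



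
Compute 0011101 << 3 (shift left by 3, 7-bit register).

Original: 0011101 (decimal 29)
Shift left by 3 positions
Append 3 zeros on the right and drop the 3 high bits that overflow the 7-bit width
Result: 1101000 (decimal 104)
Equivalent: 29 << 3 = 29 × 2^3 = 232, truncated to 7 bits = 104



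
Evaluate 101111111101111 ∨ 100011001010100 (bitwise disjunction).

OR: 1 when either bit is 1
  101111111101111
| 100011001010100
-----------------
  101111111111111
Decimal: 24559 | 18004 = 24575



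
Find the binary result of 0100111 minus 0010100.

Method 1 - Direct subtraction (column by column from the right: bit − bit − borrow-in; if negative, add 2 and borrow 1 from the next column):
borrow: 0100000
        0100111
-       0010100
---------------
        0010011

Method 2 - Add two's complement:
Two's complement of 0010100: invert → 1101011, add 1 → 1101100
  0100111
+ 1101100
---------
 10010011  (end carry out of the top bit = 1)
Discarding the end carry: 0010011
Decimal check:
  0100111 = 32 + 4 + 2 + 1 = 39
  0010100 = 16 + 4 = 20
  39 - 20 = 19, and 0010011 = 16 + 2 + 1 = 19 ✓



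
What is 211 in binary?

Using repeated division by 2:
211 ÷ 2 = 105 remainder 1
105 ÷ 2 = 52 remainder 1
52 ÷ 2 = 26 remainder 0
26 ÷ 2 = 13 remainder 0
13 ÷ 2 = 6 remainder 1
6 ÷ 2 = 3 remainder 0
3 ÷ 2 = 1 remainder 1
1 ÷ 2 = 0 remainder 1
Reading remainders bottom to top: 11010011



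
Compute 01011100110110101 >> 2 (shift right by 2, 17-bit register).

Original: 01011100110110101 (decimal 47541)
Shift right by 2 positions
Drop the 2 low bits; fill with zeros on the left
Result: 00010111001101101 (decimal 11885)
Equivalent: 47541 >> 2 = 47541 ÷ 2^2 = 11885



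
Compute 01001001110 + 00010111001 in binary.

Add column by column from the right: bit + bit + carry-in; write the sum mod 2, carry 1 when the sum is 2 or 3.
carry:  00111110000
        01001001110
+       00010111001
-------------------
       001100000111
(the carry out of the leftmost column, 0, becomes the leading bit)
Decimal check:
  01001001110 = 512 + 64 + 8 + 4 + 2 = 590
  00010111001 = 128 + 32 + 16 + 8 + 1 = 185
  590 + 185 = 775, and 001100000111 = 512 + 256 + 4 + 2 + 1 = 775 ✓



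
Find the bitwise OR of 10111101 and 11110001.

OR: 1 when either bit is 1
  10111101
| 11110001
----------
  11111101
Decimal: 189 | 241 = 253



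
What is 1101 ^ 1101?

XOR: 1 when bits differ
  1101
^ 1101
------
  0000
Decimal: 13 ^ 13 = 0



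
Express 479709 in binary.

Using repeated division by 2:
479709 ÷ 2 = 239854 remainder 1
239854 ÷ 2 = 119927 remainder 0
119927 ÷ 2 = 59963 remainder 1
59963 ÷ 2 = 29981 remainder 1
29981 ÷ 2 = 14990 remainder 1
14990 ÷ 2 = 7495 remainder 0
7495 ÷ 2 = 3747 remainder 1
3747 ÷ 2 = 1873 remainder 1
1873 ÷ 2 = 936 remainder 1
936 ÷ 2 = 468 remainder 0
468 ÷ 2 = 234 remainder 0
234 ÷ 2 = 117 remainder 0
117 ÷ 2 = 58 remainder 1
58 ÷ 2 = 29 remainder 0
29 ÷ 2 = 14 remainder 1
14 ÷ 2 = 7 remainder 0
7 ÷ 2 = 3 remainder 1
3 ÷ 2 = 1 remainder 1
1 ÷ 2 = 0 remainder 1
Reading remainders bottom to top: 1110101000111011101



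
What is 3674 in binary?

Using repeated division by 2:
3674 ÷ 2 = 1837 remainder 0
1837 ÷ 2 = 918 remainder 1
918 ÷ 2 = 459 remainder 0
459 ÷ 2 = 229 remainder 1
229 ÷ 2 = 114 remainder 1
114 ÷ 2 = 57 remainder 0
57 ÷ 2 = 28 remainder 1
28 ÷ 2 = 14 remainder 0
14 ÷ 2 = 7 remainder 0
7 ÷ 2 = 3 remainder 1
3 ÷ 2 = 1 remainder 1
1 ÷ 2 = 0 remainder 1
Reading remainders bottom to top: 111001011010



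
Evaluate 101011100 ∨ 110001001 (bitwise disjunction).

OR: 1 when either bit is 1
  101011100
| 110001001
-----------
  111011101
Decimal: 348 | 393 = 477



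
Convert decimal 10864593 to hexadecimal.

Using repeated division by 16 (digits 10–15 are A–F):
10864593 ÷ 16 = 679037 remainder 1
679037 ÷ 16 = 42439 remainder 13 (D)
42439 ÷ 16 = 2652 remainder 7
2652 ÷ 16 = 165 remainder 12 (C)
165 ÷ 16 = 10 remainder 5
10 ÷ 16 = 0 remainder 10 (A)
Reading remainders bottom to top: A5C7D1



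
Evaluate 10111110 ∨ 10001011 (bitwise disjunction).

OR: 1 when either bit is 1
  10111110
| 10001011
----------
  10111111
Decimal: 190 | 139 = 191



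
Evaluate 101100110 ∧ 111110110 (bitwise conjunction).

AND: 1 only when both bits are 1
  101100110
& 111110110
-----------
  101100110
Decimal: 358 & 502 = 358



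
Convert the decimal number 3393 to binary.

Using repeated division by 2:
3393 ÷ 2 = 1696 remainder 1
1696 ÷ 2 = 848 remainder 0
848 ÷ 2 = 424 remainder 0
424 ÷ 2 = 212 remainder 0
212 ÷ 2 = 106 remainder 0
106 ÷ 2 = 53 remainder 0
53 ÷ 2 = 26 remainder 1
26 ÷ 2 = 13 remainder 0
13 ÷ 2 = 6 remainder 1
6 ÷ 2 = 3 remainder 0
3 ÷ 2 = 1 remainder 1
1 ÷ 2 = 0 remainder 1
Reading remainders bottom to top: 110101000001



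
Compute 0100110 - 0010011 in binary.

Method 1 - Direct subtraction (column by column from the right: bit − bit − borrow-in; if negative, add 2 and borrow 1 from the next column):
borrow: 0100110
        0100110
-       0010011
---------------
        0010011

Method 2 - Add two's complement:
Two's complement of 0010011: invert → 1101100, add 1 → 1101101
  0100110
+ 1101101
---------
 10010011  (end carry out of the top bit = 1)
Discarding the end carry: 0010011
Decimal check:
  0100110 = 32 + 4 + 2 = 38
  0010011 = 16 + 2 + 1 = 19
  38 - 19 = 19, and 0010011 = 16 + 2 + 1 = 19 ✓



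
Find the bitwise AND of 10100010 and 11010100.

AND: 1 only when both bits are 1
  10100010
& 11010100
----------
  10000000
Decimal: 162 & 212 = 128



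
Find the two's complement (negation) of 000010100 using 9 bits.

Original: 000010100
Step 1 - Invert all bits: 111101011
Step 2 - Add 1: 111101100
Verification: 000010100 + 111101100 = 1000000000; discarding the end carry (carry out of the top bit) leaves the 9-bit value 000000000, as required for x + (-x)



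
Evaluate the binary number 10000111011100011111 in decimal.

Sum of powers of 2 for each 1-bit:
2^0 + 2^1 + 2^2 + 2^3 + 2^4 + 2^8 + 2^9 + 2^10 + 2^12 + 2^13 + 2^14 + 2^19
= 1 + 2 + 4 + 8 + 16 + 256 + 512 + 1024 + 4096 + 8192 + 16384 + 524288
= 554783



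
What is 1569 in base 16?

Using repeated division by 16 (digits 10–15 are A–F):
1569 ÷ 16 = 98 remainder 1
98 ÷ 16 = 6 remainder 2
6 ÷ 16 = 0 remainder 6
Reading remainders bottom to top: 621



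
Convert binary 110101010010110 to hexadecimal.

Group into 4-bit nibbles from right:
  0110 = 6
  1010 = A
  1001 = 9
  0110 = 6
Result: 6A96



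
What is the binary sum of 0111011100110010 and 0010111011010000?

Add column by column from the right: bit + bit + carry-in; write the sum mod 2, carry 1 when the sum is 2 or 3.
carry:  1111111111100000
        0111011100110010
+       0010111011010000
------------------------
       01010011000000010
(the carry out of the leftmost column, 0, becomes the leading bit)
Decimal check:
  0111011100110010 = 16384 + 8192 + 4096 + 1024 + 512 + 256 + 32 + 16 + 2 = 30514
  0010111011010000 = 8192 + 2048 + 1024 + 512 + 128 + 64 + 16 = 11984
  30514 + 11984 = 42498, and 01010011000000010 = 32768 + 8192 + 1024 + 512 + 2 = 42498 ✓



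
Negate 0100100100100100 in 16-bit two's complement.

Original: 0100100100100100
Step 1 - Invert all bits: 1011011011011011
Step 2 - Add 1: 1011011011011100
Verification: 0100100100100100 + 1011011011011100 = 10000000000000000; discarding the end carry (carry out of the top bit) leaves the 16-bit value 0000000000000000, as required for x + (-x)



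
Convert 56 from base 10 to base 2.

Using repeated division by 2:
56 ÷ 2 = 28 remainder 0
28 ÷ 2 = 14 remainder 0
14 ÷ 2 = 7 remainder 0
7 ÷ 2 = 3 remainder 1
3 ÷ 2 = 1 remainder 1
1 ÷ 2 = 0 remainder 1
Reading remainders bottom to top: 111000



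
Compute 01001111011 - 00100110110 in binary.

Method 1 - Direct subtraction (column by column from the right: bit − bit − borrow-in; if negative, add 2 and borrow 1 from the next column):
borrow: 01000001000
        01001111011
-       00100110110
-------------------
        00101000101

Method 2 - Add two's complement:
Two's complement of 00100110110: invert → 11011001001, add 1 → 11011001010
  01001111011
+ 11011001010
-------------
 100101000101  (end carry out of the top bit = 1)
Discarding the end carry: 00101000101
Decimal check:
  01001111011 = 512 + 64 + 32 + 16 + 8 + 2 + 1 = 635
  00100110110 = 256 + 32 + 16 + 4 + 2 = 310
  635 - 310 = 325, and 00101000101 = 256 + 64 + 4 + 1 = 325 ✓



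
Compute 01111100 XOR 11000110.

XOR: 1 when bits differ
  01111100
^ 11000110
----------
  10111010
Decimal: 124 ^ 198 = 186



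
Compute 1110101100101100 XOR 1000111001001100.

XOR: 1 when bits differ
  1110101100101100
^ 1000111001001100
------------------
  0110010101100000
Decimal: 60204 ^ 36428 = 25952



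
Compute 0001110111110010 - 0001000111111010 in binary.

Method 1 - Direct subtraction (column by column from the right: bit − bit − borrow-in; if negative, add 2 and borrow 1 from the next column):
borrow: 0000011111110000
        0001110111110010
-       0001000111111010
------------------------
        0000101111111000

Method 2 - Add two's complement:
Two's complement of 0001000111111010: invert → 1110111000000101, add 1 → 1110111000000110
  0001110111110010
+ 1110111000000110
------------------
 10000101111111000  (end carry out of the top bit = 1)
Discarding the end carry: 0000101111111000
Decimal check:
  0001110111110010 = 4096 + 2048 + 1024 + 256 + 128 + 64 + 32 + 16 + 2 = 7666
  0001000111111010 = 4096 + 256 + 128 + 64 + 32 + 16 + 8 + 2 = 4602
  7666 - 4602 = 3064, and 0000101111111000 = 2048 + 512 + 256 + 128 + 64 + 32 + 16 + 8 = 3064 ✓



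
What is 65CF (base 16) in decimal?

Expand by place value (powers of 16):
Digit values: C = 12, F = 15
65CF = 6 × 16^3 + 5 × 16^2 + 12 × 16^1 + 15 × 16^0
= 6 × 4096 + 5 × 256 + 12 × 16 + 15 × 1
= 24576 + 1280 + 192 + 15
= 26063



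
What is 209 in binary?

Using repeated division by 2:
209 ÷ 2 = 104 remainder 1
104 ÷ 2 = 52 remainder 0
52 ÷ 2 = 26 remainder 0
26 ÷ 2 = 13 remainder 0
13 ÷ 2 = 6 remainder 1
6 ÷ 2 = 3 remainder 0
3 ÷ 2 = 1 remainder 1
1 ÷ 2 = 0 remainder 1
Reading remainders bottom to top: 11010001



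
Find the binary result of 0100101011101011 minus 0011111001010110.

Method 1 - Direct subtraction (column by column from the right: bit − bit − borrow-in; if negative, add 2 and borrow 1 from the next column):
borrow: 0111100000101000
        0100101011101011
-       0011111001010110
------------------------
        0000110010010101

Method 2 - Add two's complement:
Two's complement of 0011111001010110: invert → 1100000110101001, add 1 → 1100000110101010
  0100101011101011
+ 1100000110101010
------------------
 10000110010010101  (end carry out of the top bit = 1)
Discarding the end carry: 0000110010010101
Decimal check:
  0100101011101011 = 16384 + 2048 + 512 + 128 + 64 + 32 + 8 + 2 + 1 = 19179
  0011111001010110 = 8192 + 4096 + 2048 + 1024 + 512 + 64 + 16 + 4 + 2 = 15958
  19179 - 15958 = 3221, and 0000110010010101 = 2048 + 1024 + 128 + 16 + 4 + 1 = 3221 ✓



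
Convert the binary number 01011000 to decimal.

Sum of powers of 2 for each 1-bit:
2^3 + 2^4 + 2^6
= 8 + 16 + 64
= 88



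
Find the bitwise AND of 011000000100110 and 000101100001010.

AND: 1 only when both bits are 1
  011000000100110
& 000101100001010
-----------------
  000000000000010
Decimal: 12326 & 2826 = 2



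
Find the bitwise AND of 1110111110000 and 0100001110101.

AND: 1 only when both bits are 1
  1110111110000
& 0100001110101
---------------
  0100001110000
Decimal: 7664 & 2165 = 2160



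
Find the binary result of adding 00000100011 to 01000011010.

Add column by column from the right: bit + bit + carry-in; write the sum mod 2, carry 1 when the sum is 2 or 3.
carry:  00000000100
        00000100011
+       01000011010
-------------------
       001000111101
(the carry out of the leftmost column, 0, becomes the leading bit)
Decimal check:
  00000100011 = 32 + 2 + 1 = 35
  01000011010 = 512 + 16 + 8 + 2 = 538
  35 + 538 = 573, and 001000111101 = 512 + 32 + 16 + 8 + 4 + 1 = 573 ✓



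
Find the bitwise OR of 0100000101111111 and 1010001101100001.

OR: 1 when either bit is 1
  0100000101111111
| 1010001101100001
------------------
  1110001101111111
Decimal: 16767 | 41825 = 58239



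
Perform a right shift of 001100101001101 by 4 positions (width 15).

Original: 001100101001101 (decimal 6477)
Shift right by 4 positions
Drop the 4 low bits; fill with zeros on the left
Result: 000000110010100 (decimal 404)
Equivalent: 6477 >> 4 = 6477 ÷ 2^4 = 404



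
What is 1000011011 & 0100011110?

AND: 1 only when both bits are 1
  1000011011
& 0100011110
------------
  0000011010
Decimal: 539 & 286 = 26



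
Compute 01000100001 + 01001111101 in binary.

Add column by column from the right: bit + bit + carry-in; write the sum mod 2, carry 1 when the sum is 2 or 3.
carry:  10011000010
        01000100001
+       01001111101
-------------------
       010010011110
(the carry out of the leftmost column, 0, becomes the leading bit)
Decimal check:
  01000100001 = 512 + 32 + 1 = 545
  01001111101 = 512 + 64 + 32 + 16 + 8 + 4 + 1 = 637
  545 + 637 = 1182, and 010010011110 = 1024 + 128 + 16 + 8 + 4 + 2 = 1182 ✓



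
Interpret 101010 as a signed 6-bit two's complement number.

Binary: 101010
Sign bit: 1 (negative)
Invert: 010101
Add 1:  010110
Magnitude: 010110 = 16 + 4 + 2 = 22
Value: -22



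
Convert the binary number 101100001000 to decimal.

Sum of powers of 2 for each 1-bit:
2^3 + 2^8 + 2^9 + 2^11
= 8 + 256 + 512 + 2048
= 2824



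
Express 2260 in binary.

Using repeated division by 2:
2260 ÷ 2 = 1130 remainder 0
1130 ÷ 2 = 565 remainder 0
565 ÷ 2 = 282 remainder 1
282 ÷ 2 = 141 remainder 0
141 ÷ 2 = 70 remainder 1
70 ÷ 2 = 35 remainder 0
35 ÷ 2 = 17 remainder 1
17 ÷ 2 = 8 remainder 1
8 ÷ 2 = 4 remainder 0
4 ÷ 2 = 2 remainder 0
2 ÷ 2 = 1 remainder 0
1 ÷ 2 = 0 remainder 1
Reading remainders bottom to top: 100011010100



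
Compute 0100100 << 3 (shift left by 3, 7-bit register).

Original: 0100100 (decimal 36)
Shift left by 3 positions
Append 3 zeros on the right and drop the 3 high bits that overflow the 7-bit width
Result: 0100000 (decimal 32)
Equivalent: 36 << 3 = 36 × 2^3 = 288, truncated to 7 bits = 32



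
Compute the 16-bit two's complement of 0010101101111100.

Original: 0010101101111100
Step 1 - Invert all bits: 1101010010000011
Step 2 - Add 1: 1101010010000100
Verification: 0010101101111100 + 1101010010000100 = 10000000000000000; discarding the end carry (carry out of the top bit) leaves the 16-bit value 0000000000000000, as required for x + (-x)



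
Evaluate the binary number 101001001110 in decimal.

Sum of powers of 2 for each 1-bit:
2^1 + 2^2 + 2^3 + 2^6 + 2^9 + 2^11
= 2 + 4 + 8 + 64 + 512 + 2048
= 2638



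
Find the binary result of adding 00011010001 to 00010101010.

Add column by column from the right: bit + bit + carry-in; write the sum mod 2, carry 1 when the sum is 2 or 3.
carry:  00100000000
        00011010001
+       00010101010
-------------------
       000101111011
(the carry out of the leftmost column, 0, becomes the leading bit)
Decimal check:
  00011010001 = 128 + 64 + 16 + 1 = 209
  00010101010 = 128 + 32 + 8 + 2 = 170
  209 + 170 = 379, and 000101111011 = 256 + 64 + 32 + 16 + 8 + 2 + 1 = 379 ✓



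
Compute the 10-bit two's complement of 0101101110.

Original: 0101101110
Step 1 - Invert all bits: 1010010001
Step 2 - Add 1: 1010010010
Verification: 0101101110 + 1010010010 = 10000000000; discarding the end carry (carry out of the top bit) leaves the 10-bit value 0000000000, as required for x + (-x)



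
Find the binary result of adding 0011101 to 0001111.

Add column by column from the right: bit + bit + carry-in; write the sum mod 2, carry 1 when the sum is 2 or 3.
carry:  0111110
        0011101
+       0001111
---------------
       00101100
(the carry out of the leftmost column, 0, becomes the leading bit)
Decimal check:
  0011101 = 16 + 8 + 4 + 1 = 29
  0001111 = 8 + 4 + 2 + 1 = 15
  29 + 15 = 44, and 00101100 = 32 + 8 + 4 = 44 ✓



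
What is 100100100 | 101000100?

OR: 1 when either bit is 1
  100100100
| 101000100
-----------
  101100100
Decimal: 292 | 324 = 356



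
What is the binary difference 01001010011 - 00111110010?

Method 1 - Direct subtraction (column by column from the right: bit − bit − borrow-in; if negative, add 2 and borrow 1 from the next column):
borrow: 01111000000
        01001010011
-       00111110010
-------------------
        00001100001

Method 2 - Add two's complement:
Two's complement of 00111110010: invert → 11000001101, add 1 → 11000001110
  01001010011
+ 11000001110
-------------
 100001100001  (end carry out of the top bit = 1)
Discarding the end carry: 00001100001
Decimal check:
  01001010011 = 512 + 64 + 16 + 2 + 1 = 595
  00111110010 = 256 + 128 + 64 + 32 + 16 + 2 = 498
  595 - 498 = 97, and 00001100001 = 64 + 32 + 1 = 97 ✓



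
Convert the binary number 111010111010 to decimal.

Sum of powers of 2 for each 1-bit:
2^1 + 2^3 + 2^4 + 2^5 + 2^7 + 2^9 + 2^10 + 2^11
= 2 + 8 + 16 + 32 + 128 + 512 + 1024 + 2048
= 3770



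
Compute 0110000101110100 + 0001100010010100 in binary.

Add column by column from the right: bit + bit + carry-in; write the sum mod 2, carry 1 when the sum is 2 or 3.
carry:  0000001111101000
        0110000101110100
+       0001100010010100
------------------------
       00111101000001000
(the carry out of the leftmost column, 0, becomes the leading bit)
Decimal check:
  0110000101110100 = 16384 + 8192 + 256 + 64 + 32 + 16 + 4 = 24948
  0001100010010100 = 4096 + 2048 + 128 + 16 + 4 = 6292
  24948 + 6292 = 31240, and 00111101000001000 = 16384 + 8192 + 4096 + 2048 + 512 + 8 = 31240 ✓



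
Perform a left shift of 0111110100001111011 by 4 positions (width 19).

Original: 0111110100001111011 (decimal 256123)
Shift left by 4 positions
Append 4 zeros on the right and drop the 4 high bits that overflow the 19-bit width
Result: 1101000011110110000 (decimal 427952)
Equivalent: 256123 << 4 = 256123 × 2^4 = 4097968, truncated to 19 bits = 427952



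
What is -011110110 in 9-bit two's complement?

Original: 011110110
Step 1 - Invert all bits: 100001001
Step 2 - Add 1: 100001010
Verification: 011110110 + 100001010 = 1000000000; discarding the end carry (carry out of the top bit) leaves the 9-bit value 000000000, as required for x + (-x)



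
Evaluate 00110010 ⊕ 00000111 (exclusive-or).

XOR: 1 when bits differ
  00110010
^ 00000111
----------
  00110101
Decimal: 50 ^ 7 = 53



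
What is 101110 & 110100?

AND: 1 only when both bits are 1
  101110
& 110100
--------
  100100
Decimal: 46 & 52 = 36



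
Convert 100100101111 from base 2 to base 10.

Sum of powers of 2 for each 1-bit:
2^0 + 2^1 + 2^2 + 2^3 + 2^5 + 2^8 + 2^11
= 1 + 2 + 4 + 8 + 32 + 256 + 2048
= 2351



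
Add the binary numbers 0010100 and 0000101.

Add column by column from the right: bit + bit + carry-in; write the sum mod 2, carry 1 when the sum is 2 or 3.
carry:  0001000
        0010100
+       0000101
---------------
       00011001
(the carry out of the leftmost column, 0, becomes the leading bit)
Decimal check:
  0010100 = 16 + 4 = 20
  0000101 = 4 + 1 = 5
  20 + 5 = 25, and 00011001 = 16 + 8 + 1 = 25 ✓



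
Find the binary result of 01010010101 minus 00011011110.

Method 1 - Direct subtraction (column by column from the right: bit − bit − borrow-in; if negative, add 2 and borrow 1 from the next column):
borrow: 01111111100
        01010010101
-       00011011110
-------------------
        00110110111

Method 2 - Add two's complement:
Two's complement of 00011011110: invert → 11100100001, add 1 → 11100100010
  01010010101
+ 11100100010
-------------
 100110110111  (end carry out of the top bit = 1)
Discarding the end carry: 00110110111
Decimal check:
  01010010101 = 512 + 128 + 16 + 4 + 1 = 661
  00011011110 = 128 + 64 + 16 + 8 + 4 + 2 = 222
  661 - 222 = 439, and 00110110111 = 256 + 128 + 32 + 16 + 4 + 2 + 1 = 439 ✓



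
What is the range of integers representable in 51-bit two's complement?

For 51-bit two's complement:
Minimum: -2^50 = -1125899906842624
Maximum: 2^50 - 1 = 1125899906842623



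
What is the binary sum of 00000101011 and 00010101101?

Add column by column from the right: bit + bit + carry-in; write the sum mod 2, carry 1 when the sum is 2 or 3.
carry:  00001011110
        00000101011
+       00010101101
-------------------
       000011011000
(the carry out of the leftmost column, 0, becomes the leading bit)
Decimal check:
  00000101011 = 32 + 8 + 2 + 1 = 43
  00010101101 = 128 + 32 + 8 + 4 + 1 = 173
  43 + 173 = 216, and 000011011000 = 128 + 64 + 16 + 8 = 216 ✓



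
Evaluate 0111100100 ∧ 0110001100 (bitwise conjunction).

AND: 1 only when both bits are 1
  0111100100
& 0110001100
------------
  0110000100
Decimal: 484 & 396 = 388



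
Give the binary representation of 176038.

Using repeated division by 2:
176038 ÷ 2 = 88019 remainder 0
88019 ÷ 2 = 44009 remainder 1
44009 ÷ 2 = 22004 remainder 1
22004 ÷ 2 = 11002 remainder 0
11002 ÷ 2 = 5501 remainder 0
5501 ÷ 2 = 2750 remainder 1
2750 ÷ 2 = 1375 remainder 0
1375 ÷ 2 = 687 remainder 1
687 ÷ 2 = 343 remainder 1
343 ÷ 2 = 171 remainder 1
171 ÷ 2 = 85 remainder 1
85 ÷ 2 = 42 remainder 1
42 ÷ 2 = 21 remainder 0
21 ÷ 2 = 10 remainder 1
10 ÷ 2 = 5 remainder 0
5 ÷ 2 = 2 remainder 1
2 ÷ 2 = 1 remainder 0
1 ÷ 2 = 0 remainder 1
Reading remainders bottom to top: 101010111110100110



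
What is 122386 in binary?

Using repeated division by 2:
122386 ÷ 2 = 61193 remainder 0
61193 ÷ 2 = 30596 remainder 1
30596 ÷ 2 = 15298 remainder 0
15298 ÷ 2 = 7649 remainder 0
7649 ÷ 2 = 3824 remainder 1
3824 ÷ 2 = 1912 remainder 0
1912 ÷ 2 = 956 remainder 0
956 ÷ 2 = 478 remainder 0
478 ÷ 2 = 239 remainder 0
239 ÷ 2 = 119 remainder 1
119 ÷ 2 = 59 remainder 1
59 ÷ 2 = 29 remainder 1
29 ÷ 2 = 14 remainder 1
14 ÷ 2 = 7 remainder 0
7 ÷ 2 = 3 remainder 1
3 ÷ 2 = 1 remainder 1
1 ÷ 2 = 0 remainder 1
Reading remainders bottom to top: 11101111000010010



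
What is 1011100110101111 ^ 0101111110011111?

XOR: 1 when bits differ
  1011100110101111
^ 0101111110011111
------------------
  1110011000110000
Decimal: 47535 ^ 24479 = 58928



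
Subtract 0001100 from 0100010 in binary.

Method 1 - Direct subtraction (column by column from the right: bit − bit − borrow-in; if negative, add 2 and borrow 1 from the next column):
borrow: 0111000
        0100010
-       0001100
---------------
        0010110

Method 2 - Add two's complement:
Two's complement of 0001100: invert → 1110011, add 1 → 1110100
  0100010
+ 1110100
---------
 10010110  (end carry out of the top bit = 1)
Discarding the end carry: 0010110
Decimal check:
  0100010 = 32 + 2 = 34
  0001100 = 8 + 4 = 12
  34 - 12 = 22, and 0010110 = 16 + 4 + 2 = 22 ✓



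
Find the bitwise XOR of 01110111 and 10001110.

XOR: 1 when bits differ
  01110111
^ 10001110
----------
  11111001
Decimal: 119 ^ 142 = 249



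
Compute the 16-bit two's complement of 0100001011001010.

Original: 0100001011001010
Step 1 - Invert all bits: 1011110100110101
Step 2 - Add 1: 1011110100110110
Verification: 0100001011001010 + 1011110100110110 = 10000000000000000; discarding the end carry (carry out of the top bit) leaves the 16-bit value 0000000000000000, as required for x + (-x)



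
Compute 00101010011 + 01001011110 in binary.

Add column by column from the right: bit + bit + carry-in; write the sum mod 2, carry 1 when the sum is 2 or 3.
carry:  00010111100
        00101010011
+       01001011110
-------------------
       001110110001
(the carry out of the leftmost column, 0, becomes the leading bit)
Decimal check:
  00101010011 = 256 + 64 + 16 + 2 + 1 = 339
  01001011110 = 512 + 64 + 16 + 8 + 4 + 2 = 606
  339 + 606 = 945, and 001110110001 = 512 + 256 + 128 + 32 + 16 + 1 = 945 ✓



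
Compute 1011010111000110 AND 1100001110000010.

AND: 1 only when both bits are 1
  1011010111000110
& 1100001110000010
------------------
  1000000110000010
Decimal: 46534 & 50050 = 33154



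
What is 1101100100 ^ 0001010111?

XOR: 1 when bits differ
  1101100100
^ 0001010111
------------
  1100110011
Decimal: 868 ^ 87 = 819



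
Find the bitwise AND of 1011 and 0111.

AND: 1 only when both bits are 1
  1011
& 0111
------
  0011
Decimal: 11 & 7 = 3



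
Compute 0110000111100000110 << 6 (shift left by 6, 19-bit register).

Original: 0110000111100000110 (decimal 200454)
Shift left by 6 positions
Append 6 zeros on the right and drop the 6 high bits that overflow the 19-bit width
Result: 0111100000110000000 (decimal 246144)
Equivalent: 200454 << 6 = 200454 × 2^6 = 12829056, truncated to 19 bits = 246144



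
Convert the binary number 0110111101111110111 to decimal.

Sum of powers of 2 for each 1-bit:
2^0 + 2^1 + 2^2 + 2^4 + 2^5 + 2^6 + 2^7 + 2^8 + 2^9 + 2^11 + 2^12 + 2^13 + 2^14 + 2^16 + 2^17
= 1 + 2 + 4 + 16 + 32 + 64 + 128 + 256 + 512 + 2048 + 4096 + 8192 + 16384 + 65536 + 131072
= 228343



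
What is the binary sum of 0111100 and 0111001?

Add column by column from the right: bit + bit + carry-in; write the sum mod 2, carry 1 when the sum is 2 or 3.
carry:  1110000
        0111100
+       0111001
---------------
       01110101
(the carry out of the leftmost column, 0, becomes the leading bit)
Decimal check:
  0111100 = 32 + 16 + 8 + 4 = 60
  0111001 = 32 + 16 + 8 + 1 = 57
  60 + 57 = 117, and 01110101 = 64 + 32 + 16 + 4 + 1 = 117 ✓



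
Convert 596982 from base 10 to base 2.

Using repeated division by 2:
596982 ÷ 2 = 298491 remainder 0
298491 ÷ 2 = 149245 remainder 1
149245 ÷ 2 = 74622 remainder 1
74622 ÷ 2 = 37311 remainder 0
37311 ÷ 2 = 18655 remainder 1
18655 ÷ 2 = 9327 remainder 1
9327 ÷ 2 = 4663 remainder 1
4663 ÷ 2 = 2331 remainder 1
2331 ÷ 2 = 1165 remainder 1
1165 ÷ 2 = 582 remainder 1
582 ÷ 2 = 291 remainder 0
291 ÷ 2 = 145 remainder 1
145 ÷ 2 = 72 remainder 1
72 ÷ 2 = 36 remainder 0
36 ÷ 2 = 18 remainder 0
18 ÷ 2 = 9 remainder 0
9 ÷ 2 = 4 remainder 1
4 ÷ 2 = 2 remainder 0
2 ÷ 2 = 1 remainder 0
1 ÷ 2 = 0 remainder 1
Reading remainders bottom to top: 10010001101111110110



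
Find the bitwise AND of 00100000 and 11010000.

AND: 1 only when both bits are 1
  00100000
& 11010000
----------
  00000000
Decimal: 32 & 208 = 0



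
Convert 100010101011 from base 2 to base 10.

Sum of powers of 2 for each 1-bit:
2^0 + 2^1 + 2^3 + 2^5 + 2^7 + 2^11
= 1 + 2 + 8 + 32 + 128 + 2048
= 2219



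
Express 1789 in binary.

Using repeated division by 2:
1789 ÷ 2 = 894 remainder 1
894 ÷ 2 = 447 remainder 0
447 ÷ 2 = 223 remainder 1
223 ÷ 2 = 111 remainder 1
111 ÷ 2 = 55 remainder 1
55 ÷ 2 = 27 remainder 1
27 ÷ 2 = 13 remainder 1
13 ÷ 2 = 6 remainder 1
6 ÷ 2 = 3 remainder 0
3 ÷ 2 = 1 remainder 1
1 ÷ 2 = 0 remainder 1
Reading remainders bottom to top: 11011111101



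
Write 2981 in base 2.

Using repeated division by 2:
2981 ÷ 2 = 1490 remainder 1
1490 ÷ 2 = 745 remainder 0
745 ÷ 2 = 372 remainder 1
372 ÷ 2 = 186 remainder 0
186 ÷ 2 = 93 remainder 0
93 ÷ 2 = 46 remainder 1
46 ÷ 2 = 23 remainder 0
23 ÷ 2 = 11 remainder 1
11 ÷ 2 = 5 remainder 1
5 ÷ 2 = 2 remainder 1
2 ÷ 2 = 1 remainder 0
1 ÷ 2 = 0 remainder 1
Reading remainders bottom to top: 101110100101



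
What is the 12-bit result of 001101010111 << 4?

Original: 001101010111 (decimal 855)
Shift left by 4 positions
Append 4 zeros on the right and drop the 4 high bits that overflow the 12-bit width
Result: 010101110000 (decimal 1392)
Equivalent: 855 << 4 = 855 × 2^4 = 13680, truncated to 12 bits = 1392



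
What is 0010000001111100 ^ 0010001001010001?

XOR: 1 when bits differ
  0010000001111100
^ 0010001001010001
------------------
  0000001000101101
Decimal: 8316 ^ 8785 = 557



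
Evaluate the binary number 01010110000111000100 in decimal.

Sum of powers of 2 for each 1-bit:
2^2 + 2^6 + 2^7 + 2^8 + 2^13 + 2^14 + 2^16 + 2^18
= 4 + 64 + 128 + 256 + 8192 + 16384 + 65536 + 262144
= 352708



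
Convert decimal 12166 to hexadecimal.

Using repeated division by 16 (digits 10–15 are A–F):
12166 ÷ 16 = 760 remainder 6
760 ÷ 16 = 47 remainder 8
47 ÷ 16 = 2 remainder 15 (F)
2 ÷ 16 = 0 remainder 2
Reading remainders bottom to top: 2F86



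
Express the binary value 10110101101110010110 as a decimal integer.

Sum of powers of 2 for each 1-bit:
2^1 + 2^2 + 2^4 + 2^7 + 2^8 + 2^9 + 2^11 + 2^12 + 2^14 + 2^16 + 2^17 + 2^19
= 2 + 4 + 16 + 128 + 256 + 512 + 2048 + 4096 + 16384 + 65536 + 131072 + 524288
= 744342



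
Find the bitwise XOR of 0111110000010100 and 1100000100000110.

XOR: 1 when bits differ
  0111110000010100
^ 1100000100000110
------------------
  1011110100010010
Decimal: 31764 ^ 49414 = 48402



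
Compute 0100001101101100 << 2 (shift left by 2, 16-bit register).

Original: 0100001101101100 (decimal 17260)
Shift left by 2 positions
Append 2 zeros on the right and drop the 2 high bits that overflow the 16-bit width
Result: 0000110110110000 (decimal 3504)
Equivalent: 17260 << 2 = 17260 × 2^2 = 69040, truncated to 16 bits = 3504



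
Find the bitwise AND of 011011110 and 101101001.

AND: 1 only when both bits are 1
  011011110
& 101101001
-----------
  001001000
Decimal: 222 & 361 = 72



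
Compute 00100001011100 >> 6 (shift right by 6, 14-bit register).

Original: 00100001011100 (decimal 2140)
Shift right by 6 positions
Drop the 6 low bits; fill with zeros on the left
Result: 00000000100001 (decimal 33)
Equivalent: 2140 >> 6 = 2140 ÷ 2^6 = 33



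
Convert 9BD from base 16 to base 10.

Expand by place value (powers of 16):
Digit values: B = 11, D = 13
9BD = 9 × 16^2 + 11 × 16^1 + 13 × 16^0
= 9 × 256 + 11 × 16 + 13 × 1
= 2304 + 176 + 13
= 2493



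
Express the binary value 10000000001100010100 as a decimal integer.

Sum of powers of 2 for each 1-bit:
2^2 + 2^4 + 2^8 + 2^9 + 2^19
= 4 + 16 + 256 + 512 + 524288
= 525076



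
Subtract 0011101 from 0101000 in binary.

Method 1 - Direct subtraction (column by column from the right: bit − bit − borrow-in; if negative, add 2 and borrow 1 from the next column):
borrow: 0111110
        0101000
-       0011101
---------------
        0001011

Method 2 - Add two's complement:
Two's complement of 0011101: invert → 1100010, add 1 → 1100011
  0101000
+ 1100011
---------
 10001011  (end carry out of the top bit = 1)
Discarding the end carry: 0001011
Decimal check:
  0101000 = 32 + 8 = 40
  0011101 = 16 + 8 + 4 + 1 = 29
  40 - 29 = 11, and 0001011 = 8 + 2 + 1 = 11 ✓



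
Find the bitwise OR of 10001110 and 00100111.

OR: 1 when either bit is 1
  10001110
| 00100111
----------
  10101111
Decimal: 142 | 39 = 175



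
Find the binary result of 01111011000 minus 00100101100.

Method 1 - Direct subtraction (column by column from the right: bit − bit − borrow-in; if negative, add 2 and borrow 1 from the next column):
borrow: 00001011000
        01111011000
-       00100101100
-------------------
        01010101100

Method 2 - Add two's complement:
Two's complement of 00100101100: invert → 11011010011, add 1 → 11011010100
  01111011000
+ 11011010100
-------------
 101010101100  (end carry out of the top bit = 1)
Discarding the end carry: 01010101100
Decimal check:
  01111011000 = 512 + 256 + 128 + 64 + 16 + 8 = 984
  00100101100 = 256 + 32 + 8 + 4 = 300
  984 - 300 = 684, and 01010101100 = 512 + 128 + 32 + 8 + 4 = 684 ✓



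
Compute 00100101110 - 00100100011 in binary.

Method 1 - Direct subtraction (column by column from the right: bit − bit − borrow-in; if negative, add 2 and borrow 1 from the next column):
borrow: 00000000110
        00100101110
-       00100100011
-------------------
        00000001011

Method 2 - Add two's complement:
Two's complement of 00100100011: invert → 11011011100, add 1 → 11011011101
  00100101110
+ 11011011101
-------------
 100000001011  (end carry out of the top bit = 1)
Discarding the end carry: 00000001011
Decimal check:
  00100101110 = 256 + 32 + 8 + 4 + 2 = 302
  00100100011 = 256 + 32 + 2 + 1 = 291
  302 - 291 = 11, and 00000001011 = 8 + 2 + 1 = 11 ✓

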